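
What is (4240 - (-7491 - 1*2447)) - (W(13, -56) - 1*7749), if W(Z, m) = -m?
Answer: 21871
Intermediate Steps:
(4240 - (-7491 - 1*2447)) - (W(13, -56) - 1*7749) = (4240 - (-7491 - 1*2447)) - (-1*(-56) - 1*7749) = (4240 - (-7491 - 2447)) - (56 - 7749) = (4240 - 1*(-9938)) - 1*(-7693) = (4240 + 9938) + 7693 = 14178 + 7693 = 21871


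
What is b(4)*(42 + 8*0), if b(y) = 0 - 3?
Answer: -126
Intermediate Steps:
b(y) = -3
b(4)*(42 + 8*0) = -3*(42 + 8*0) = -3*(42 + 0) = -3*42 = -126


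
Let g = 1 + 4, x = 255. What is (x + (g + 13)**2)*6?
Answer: 3474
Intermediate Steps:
g = 5
(x + (g + 13)**2)*6 = (255 + (5 + 13)**2)*6 = (255 + 18**2)*6 = (255 + 324)*6 = 579*6 = 3474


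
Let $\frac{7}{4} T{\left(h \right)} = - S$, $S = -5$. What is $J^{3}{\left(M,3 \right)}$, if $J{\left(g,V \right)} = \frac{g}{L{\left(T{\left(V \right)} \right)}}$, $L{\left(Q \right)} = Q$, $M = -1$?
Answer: $- \frac{343}{8000} \approx -0.042875$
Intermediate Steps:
$T{\left(h \right)} = \frac{20}{7}$ ($T{\left(h \right)} = \frac{4 \left(\left(-1\right) \left(-5\right)\right)}{7} = \frac{4}{7} \cdot 5 = \frac{20}{7}$)
$J{\left(g,V \right)} = \frac{7 g}{20}$ ($J{\left(g,V \right)} = \frac{g}{\frac{20}{7}} = g \frac{7}{20} = \frac{7 g}{20}$)
$J^{3}{\left(M,3 \right)} = \left(\frac{7}{20} \left(-1\right)\right)^{3} = \left(- \frac{7}{20}\right)^{3} = - \frac{343}{8000}$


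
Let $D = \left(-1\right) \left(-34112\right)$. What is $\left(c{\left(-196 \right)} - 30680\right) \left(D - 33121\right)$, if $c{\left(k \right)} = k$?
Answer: $-30598116$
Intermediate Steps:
$D = 34112$
$\left(c{\left(-196 \right)} - 30680\right) \left(D - 33121\right) = \left(-196 - 30680\right) \left(34112 - 33121\right) = \left(-30876\right) 991 = -30598116$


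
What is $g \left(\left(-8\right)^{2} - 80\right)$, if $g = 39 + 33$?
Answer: $-1152$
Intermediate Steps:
$g = 72$
$g \left(\left(-8\right)^{2} - 80\right) = 72 \left(\left(-8\right)^{2} - 80\right) = 72 \left(64 - 80\right) = 72 \left(-16\right) = -1152$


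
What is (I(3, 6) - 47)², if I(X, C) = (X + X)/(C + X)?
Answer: 19321/9 ≈ 2146.8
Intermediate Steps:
I(X, C) = 2*X/(C + X) (I(X, C) = (2*X)/(C + X) = 2*X/(C + X))
(I(3, 6) - 47)² = (2*3/(6 + 3) - 47)² = (2*3/9 - 47)² = (2*3*(⅑) - 47)² = (⅔ - 47)² = (-139/3)² = 19321/9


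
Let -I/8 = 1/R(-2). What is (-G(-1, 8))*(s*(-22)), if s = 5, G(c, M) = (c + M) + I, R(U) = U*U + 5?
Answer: 6050/9 ≈ 672.22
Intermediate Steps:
R(U) = 5 + U**2 (R(U) = U**2 + 5 = 5 + U**2)
I = -8/9 (I = -8/(5 + (-2)**2) = -8/(5 + 4) = -8/9 ≈ -0.88889)
G(c, M) = -8/9 + M + c (G(c, M) = (c + M) - 8/9 = (M + c) - 8/9 = -8/9 + M + c)
(-G(-1, 8))*(s*(-22)) = (-(-8/9 + 8 - 1))*(5*(-22)) = -1*55/9*(-110) = -55/9*(-110) = 6050/9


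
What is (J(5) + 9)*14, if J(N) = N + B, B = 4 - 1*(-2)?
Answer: 280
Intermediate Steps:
B = 6 (B = 4 + 2 = 6)
J(N) = 6 + N (J(N) = N + 6 = 6 + N)
(J(5) + 9)*14 = ((6 + 5) + 9)*14 = (11 + 9)*14 = 20*14 = 280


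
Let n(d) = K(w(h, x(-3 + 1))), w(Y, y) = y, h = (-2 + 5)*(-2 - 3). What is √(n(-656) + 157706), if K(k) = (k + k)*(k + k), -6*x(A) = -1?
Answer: √1419355/3 ≈ 397.12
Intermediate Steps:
x(A) = ⅙ (x(A) = -⅙*(-1) = ⅙)
h = -15 (h = 3*(-5) = -15)
K(k) = 4*k² (K(k) = (2*k)*(2*k) = 4*k²)
n(d) = ⅑ (n(d) = 4*(⅙)² = 4*(1/36) = ⅑)
√(n(-656) + 157706) = √(⅑ + 157706) = √(1419355/9) = √1419355/3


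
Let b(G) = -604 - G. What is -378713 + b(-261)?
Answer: -379056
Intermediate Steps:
-378713 + b(-261) = -378713 + (-604 - 1*(-261)) = -378713 + (-604 + 261) = -378713 - 343 = -379056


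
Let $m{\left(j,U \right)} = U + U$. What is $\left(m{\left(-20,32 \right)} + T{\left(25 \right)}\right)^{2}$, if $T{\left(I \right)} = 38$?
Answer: $10404$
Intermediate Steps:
$m{\left(j,U \right)} = 2 U$
$\left(m{\left(-20,32 \right)} + T{\left(25 \right)}\right)^{2} = \left(2 \cdot 32 + 38\right)^{2} = \left(64 + 38\right)^{2} = 102^{2} = 10404$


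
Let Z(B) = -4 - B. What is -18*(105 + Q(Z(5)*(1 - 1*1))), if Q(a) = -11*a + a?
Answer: -1890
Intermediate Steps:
Q(a) = -10*a
-18*(105 + Q(Z(5)*(1 - 1*1))) = -18*(105 - 10*(-4 - 1*5)*(1 - 1*1)) = -18*(105 - 10*(-4 - 5)*(1 - 1)) = -18*(105 - (-90)*0) = -18*(105 - 10*0) = -18*(105 + 0) = -18*105 = -1890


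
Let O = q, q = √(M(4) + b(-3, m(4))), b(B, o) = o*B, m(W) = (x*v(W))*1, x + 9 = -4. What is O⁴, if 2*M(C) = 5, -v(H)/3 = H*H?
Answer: 13980121/4 ≈ 3.4950e+6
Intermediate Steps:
x = -13 (x = -9 - 4 = -13)
v(H) = -3*H² (v(H) = -3*H*H = -3*H²)
M(C) = 5/2 (M(C) = (½)*5 = 5/2)
m(W) = 39*W² (m(W) = -(-39)*W²*1 = (39*W²)*1 = 39*W²)
b(B, o) = B*o
q = I*√7478/2 (q = √(5/2 - 117*4²) = √(5/2 - 117*16) = √(5/2 - 3*624) = √(5/2 - 1872) = √(-3739/2) = I*√7478/2 ≈ 43.238*I)
O = I*√7478/2 ≈ 43.238*I
O⁴ = (I*√7478/2)⁴ = 13980121/4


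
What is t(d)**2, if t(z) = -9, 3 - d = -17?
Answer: 81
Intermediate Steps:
d = 20 (d = 3 - 1*(-17) = 3 + 17 = 20)
t(d)**2 = (-9)**2 = 81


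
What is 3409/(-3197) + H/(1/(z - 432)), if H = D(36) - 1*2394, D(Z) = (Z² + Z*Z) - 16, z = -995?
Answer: -830309067/3197 ≈ -2.5972e+5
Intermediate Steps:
D(Z) = -16 + 2*Z² (D(Z) = (Z² + Z²) - 16 = 2*Z² - 16 = -16 + 2*Z²)
H = 182 (H = (-16 + 2*36²) - 1*2394 = (-16 + 2*1296) - 2394 = (-16 + 2592) - 2394 = 2576 - 2394 = 182)
3409/(-3197) + H/(1/(z - 432)) = 3409/(-3197) + 182/(1/(-995 - 432)) = 3409*(-1/3197) + 182/(1/(-1427)) = -3409/3197 + 182/(-1/1427) = -3409/3197 + 182*(-1427) = -3409/3197 - 259714 = -830309067/3197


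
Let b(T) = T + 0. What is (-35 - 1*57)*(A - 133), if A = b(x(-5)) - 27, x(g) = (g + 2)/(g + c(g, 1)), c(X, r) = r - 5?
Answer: 44068/3 ≈ 14689.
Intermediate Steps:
c(X, r) = -5 + r
x(g) = (2 + g)/(-4 + g) (x(g) = (g + 2)/(g + (-5 + 1)) = (2 + g)/(g - 4) = (2 + g)/(-4 + g))
b(T) = T
A = -80/3 (A = (2 - 5)/(-4 - 5) - 27 = -3/(-9) - 27 = -⅑*(-3) - 27 = ⅓ - 27 = -80/3 ≈ -26.667)
(-35 - 1*57)*(A - 133) = (-35 - 1*57)*(-80/3 - 133) = (-35 - 57)*(-479/3) = -92*(-479/3) = 44068/3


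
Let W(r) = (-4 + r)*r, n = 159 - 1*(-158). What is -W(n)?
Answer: -99221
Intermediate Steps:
n = 317 (n = 159 + 158 = 317)
W(r) = r*(-4 + r)
-W(n) = -317*(-4 + 317) = -317*313 = -1*99221 = -99221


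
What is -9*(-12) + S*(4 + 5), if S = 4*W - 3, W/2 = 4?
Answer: 369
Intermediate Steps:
W = 8 (W = 2*4 = 8)
S = 29 (S = 4*8 - 3 = 32 - 3 = 29)
-9*(-12) + S*(4 + 5) = -9*(-12) + 29*(4 + 5) = 108 + 29*9 = 108 + 261 = 369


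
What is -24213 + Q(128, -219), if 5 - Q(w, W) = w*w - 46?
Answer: -40546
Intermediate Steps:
Q(w, W) = 51 - w² (Q(w, W) = 5 - (w*w - 46) = 5 - (w² - 46) = 5 - (-46 + w²) = 5 + (46 - w²) = 51 - w²)
-24213 + Q(128, -219) = -24213 + (51 - 1*128²) = -24213 + (51 - 1*16384) = -24213 + (51 - 16384) = -24213 - 16333 = -40546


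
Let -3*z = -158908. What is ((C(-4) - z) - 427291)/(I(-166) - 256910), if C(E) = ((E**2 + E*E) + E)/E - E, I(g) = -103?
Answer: 1440790/771039 ≈ 1.8686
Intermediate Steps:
z = 158908/3 (z = -1/3*(-158908) = 158908/3 ≈ 52969.)
C(E) = -E + (E + 2*E**2)/E (C(E) = ((E**2 + E**2) + E)/E - E = (2*E**2 + E)/E - E = (E + 2*E**2)/E - E = -E + (E + 2*E**2)/E)
((C(-4) - z) - 427291)/(I(-166) - 256910) = (((1 - 4) - 1*158908/3) - 427291)/(-103 - 256910) = ((-3 - 158908/3) - 427291)/(-257013) = (-158917/3 - 427291)*(-1/257013) = -1440790/3*(-1/257013) = 1440790/771039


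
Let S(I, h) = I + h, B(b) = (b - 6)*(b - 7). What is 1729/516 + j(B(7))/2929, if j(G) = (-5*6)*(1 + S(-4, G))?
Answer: 5110681/1511364 ≈ 3.3815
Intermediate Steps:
B(b) = (-7 + b)*(-6 + b) (B(b) = (-6 + b)*(-7 + b) = (-7 + b)*(-6 + b))
j(G) = 90 - 30*G (j(G) = (-5*6)*(1 + (-4 + G)) = -30*(-3 + G) = 90 - 30*G)
1729/516 + j(B(7))/2929 = 1729/516 + (90 - 30*(42 + 7² - 13*7))/2929 = 1729*(1/516) + (90 - 30*(42 + 49 - 91))*(1/2929) = 1729/516 + (90 - 30*0)*(1/2929) = 1729/516 + (90 + 0)*(1/2929) = 1729/516 + 90*(1/2929) = 1729/516 + 90/2929 = 5110681/1511364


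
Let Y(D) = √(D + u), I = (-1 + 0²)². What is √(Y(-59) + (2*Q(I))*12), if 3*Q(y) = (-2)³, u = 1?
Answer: √(-64 + I*√58) ≈ 0.47515 + 8.0141*I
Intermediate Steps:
I = 1 (I = (-1 + 0)² = (-1)² = 1)
Q(y) = -8/3 (Q(y) = (⅓)*(-2)³ = (⅓)*(-8) = -8/3)
Y(D) = √(1 + D) (Y(D) = √(D + 1) = √(1 + D))
√(Y(-59) + (2*Q(I))*12) = √(√(1 - 59) + (2*(-8/3))*12) = √(√(-58) - 16/3*12) = √(I*√58 - 64) = √(-64 + I*√58)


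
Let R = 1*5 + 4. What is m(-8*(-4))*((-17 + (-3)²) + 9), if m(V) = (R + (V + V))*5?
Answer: 365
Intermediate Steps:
R = 9 (R = 5 + 4 = 9)
m(V) = 45 + 10*V (m(V) = (9 + (V + V))*5 = (9 + 2*V)*5 = 45 + 10*V)
m(-8*(-4))*((-17 + (-3)²) + 9) = (45 + 10*(-8*(-4)))*((-17 + (-3)²) + 9) = (45 + 10*32)*((-17 + 9) + 9) = (45 + 320)*(-8 + 9) = 365*1 = 365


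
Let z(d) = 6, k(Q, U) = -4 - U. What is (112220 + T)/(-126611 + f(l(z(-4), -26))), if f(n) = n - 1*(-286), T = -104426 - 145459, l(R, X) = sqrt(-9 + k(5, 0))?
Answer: 17390531125/15958005638 + 137665*I*sqrt(13)/15958005638 ≈ 1.0898 + 3.1104e-5*I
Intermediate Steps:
l(R, X) = I*sqrt(13) (l(R, X) = sqrt(-9 + (-4 - 1*0)) = sqrt(-9 + (-4 + 0)) = sqrt(-9 - 4) = sqrt(-13) = I*sqrt(13))
T = -249885
f(n) = 286 + n (f(n) = n + 286 = 286 + n)
(112220 + T)/(-126611 + f(l(z(-4), -26))) = (112220 - 249885)/(-126611 + (286 + I*sqrt(13))) = -137665/(-126325 + I*sqrt(13))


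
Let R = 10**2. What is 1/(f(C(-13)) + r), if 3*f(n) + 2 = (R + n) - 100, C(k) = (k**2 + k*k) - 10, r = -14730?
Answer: -3/43864 ≈ -6.8393e-5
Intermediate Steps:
R = 100
C(k) = -10 + 2*k**2 (C(k) = (k**2 + k**2) - 10 = 2*k**2 - 10 = -10 + 2*k**2)
f(n) = -2/3 + n/3 (f(n) = -2/3 + ((100 + n) - 100)/3 = -2/3 + n/3)
1/(f(C(-13)) + r) = 1/((-2/3 + (-10 + 2*(-13)**2)/3) - 14730) = 1/((-2/3 + (-10 + 2*169)/3) - 14730) = 1/((-2/3 + (-10 + 338)/3) - 14730) = 1/((-2/3 + (1/3)*328) - 14730) = 1/((-2/3 + 328/3) - 14730) = 1/(326/3 - 14730) = 1/(-43864/3) = -3/43864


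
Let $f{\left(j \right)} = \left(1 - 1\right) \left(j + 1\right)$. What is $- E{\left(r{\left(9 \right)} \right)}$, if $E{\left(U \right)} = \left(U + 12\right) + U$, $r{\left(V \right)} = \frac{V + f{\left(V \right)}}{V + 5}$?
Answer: $- \frac{93}{7} \approx -13.286$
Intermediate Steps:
$f{\left(j \right)} = 0$ ($f{\left(j \right)} = 0 \left(1 + j\right) = 0$)
$r{\left(V \right)} = \frac{V}{5 + V}$ ($r{\left(V \right)} = \frac{V + 0}{V + 5} = \frac{V}{5 + V}$)
$E{\left(U \right)} = 12 + 2 U$ ($E{\left(U \right)} = \left(12 + U\right) + U = 12 + 2 U$)
$- E{\left(r{\left(9 \right)} \right)} = - (12 + 2 \frac{9}{5 + 9}) = - (12 + 2 \cdot \frac{9}{14}) = - (12 + \frac{9}{7}) = \left(-1\right) \frac{93}{7} = - \frac{93}{7}$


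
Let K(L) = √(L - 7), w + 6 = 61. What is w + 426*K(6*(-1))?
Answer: 55 + 426*I*√13 ≈ 55.0 + 1536.0*I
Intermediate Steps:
w = 55 (w = -6 + 61 = 55)
K(L) = √(-7 + L)
w + 426*K(6*(-1)) = 55 + 426*√(-7 + 6*(-1)) = 55 + 426*√(-7 - 6) = 55 + 426*√(-13) = 55 + 426*(I*√13) = 55 + 426*I*√13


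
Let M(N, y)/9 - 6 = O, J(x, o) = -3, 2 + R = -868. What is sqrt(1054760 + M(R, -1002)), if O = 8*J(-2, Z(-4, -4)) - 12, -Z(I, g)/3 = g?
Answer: sqrt(1054490) ≈ 1026.9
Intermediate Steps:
R = -870 (R = -2 - 868 = -870)
Z(I, g) = -3*g
O = -36 (O = 8*(-3) - 12 = -24 - 12 = -36)
M(N, y) = -270 (M(N, y) = 54 + 9*(-36) = 54 - 324 = -270)
sqrt(1054760 + M(R, -1002)) = sqrt(1054760 - 270) = sqrt(1054490)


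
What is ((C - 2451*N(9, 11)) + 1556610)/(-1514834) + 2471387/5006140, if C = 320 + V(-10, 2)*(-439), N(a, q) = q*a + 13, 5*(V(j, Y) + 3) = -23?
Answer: -1346462738629/3791735540380 ≈ -0.35510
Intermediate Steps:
V(j, Y) = -38/5 (V(j, Y) = -3 + (⅕)*(-23) = -3 - 23/5 = -38/5)
N(a, q) = 13 + a*q (N(a, q) = a*q + 13 = 13 + a*q)
C = 18282/5 (C = 320 - 38/5*(-439) = 320 + 16682/5 = 18282/5 ≈ 3656.4)
((C - 2451*N(9, 11)) + 1556610)/(-1514834) + 2471387/5006140 = ((18282/5 - 2451*(13 + 9*11)) + 1556610)/(-1514834) + 2471387/5006140 = ((18282/5 - 2451*(13 + 99)) + 1556610)*(-1/1514834) + 2471387*(1/5006140) = ((18282/5 - 2451*112) + 1556610)*(-1/1514834) + 2471387/5006140 = ((18282/5 - 274512) + 1556610)*(-1/1514834) + 2471387/5006140 = (-1354278/5 + 1556610)*(-1/1514834) + 2471387/5006140 = (6428772/5)*(-1/1514834) + 2471387/5006140 = -3214386/3787085 + 2471387/5006140 = -1346462738629/3791735540380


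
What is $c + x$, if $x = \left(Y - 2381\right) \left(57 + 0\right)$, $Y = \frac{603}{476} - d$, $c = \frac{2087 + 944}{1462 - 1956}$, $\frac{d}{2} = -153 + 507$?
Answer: $- \frac{20693486497}{117572} \approx -1.7601 \cdot 10^{5}$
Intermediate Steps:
$d = 708$ ($d = 2 \left(-153 + 507\right) = 2 \cdot 354 = 708$)
$c = - \frac{3031}{494}$ ($c = \frac{3031}{-494} = 3031 \left(- \frac{1}{494}\right) = - \frac{3031}{494} \approx -6.1356$)
$Y = - \frac{336405}{476}$ ($Y = \frac{603}{476} - 708 = - \frac{336405}{476} \approx -706.73$)
$x = - \frac{83776377}{476}$ ($x = \left(- \frac{336405}{476} - 2381\right) \left(57 + 0\right) = \left(- \frac{1469761}{476}\right) 57 = - \frac{83776377}{476} \approx -1.76 \cdot 10^{5}$)
$c + x = - \frac{3031}{494} - \frac{83776377}{476} = - \frac{20693486497}{117572}$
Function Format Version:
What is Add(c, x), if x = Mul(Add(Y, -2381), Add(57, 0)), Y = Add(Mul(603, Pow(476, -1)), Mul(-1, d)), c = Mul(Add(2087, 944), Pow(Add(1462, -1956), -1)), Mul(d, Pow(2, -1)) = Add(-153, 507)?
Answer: Rational(-20693486497, 117572) ≈ -1.7601e+5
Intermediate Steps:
d = 708 (d = Mul(2, Add(-153, 507)) = Mul(2, 354) = 708)
c = Rational(-3031, 494) (c = Mul(3031, Pow(-494, -1)) = Mul(3031, Rational(-1, 494)) = Rational(-3031, 494) ≈ -6.1356)
Y = Rational(-336405, 476) (Y = Add(Mul(603, Pow(476, -1)), Mul(-1, 708)) = Add(Mul(603, Rational(1, 476)), -708) = Add(Rational(603, 476), -708) = Rational(-336405, 476) ≈ -706.73)
x = Rational(-83776377, 476) (x = Mul(Add(Rational(-336405, 476), -2381), Add(57, 0)) = Mul(Rational(-1469761, 476), 57) = Rational(-83776377, 476) ≈ -1.7600e+5)
Add(c, x) = Add(Rational(-3031, 494), Rational(-83776377, 476)) = Rational(-20693486497, 117572)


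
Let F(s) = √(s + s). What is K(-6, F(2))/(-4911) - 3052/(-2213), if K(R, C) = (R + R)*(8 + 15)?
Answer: 5199720/3622681 ≈ 1.4353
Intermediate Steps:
F(s) = √2*√s (F(s) = √(2*s) = √2*√s)
K(R, C) = 46*R (K(R, C) = (2*R)*23 = 46*R)
K(-6, F(2))/(-4911) - 3052/(-2213) = (46*(-6))/(-4911) - 3052/(-2213) = -276*(-1/4911) - 3052*(-1/2213) = 92/1637 + 3052/2213 = 5199720/3622681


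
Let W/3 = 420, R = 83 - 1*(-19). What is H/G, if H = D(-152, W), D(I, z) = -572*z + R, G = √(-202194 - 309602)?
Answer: 360309*I*√127949/127949 ≈ 1007.3*I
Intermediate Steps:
R = 102 (R = 83 + 19 = 102)
W = 1260 (W = 3*420 = 1260)
G = 2*I*√127949 (G = √(-511796) = 2*I*√127949 ≈ 715.4*I)
D(I, z) = 102 - 572*z (D(I, z) = -572*z + 102 = 102 - 572*z)
H = -720618 (H = 102 - 572*1260 = 102 - 720720 = -720618)
H/G = -720618*(-I*√127949/255898) = -(-360309)*I*√127949/127949 = 360309*I*√127949/127949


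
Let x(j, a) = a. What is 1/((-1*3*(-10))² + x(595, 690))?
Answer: 1/1590 ≈ 0.00062893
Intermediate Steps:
1/((-1*3*(-10))² + x(595, 690)) = 1/((-1*3*(-10))² + 690) = 1/((-3*(-10))² + 690) = 1/(30² + 690) = 1/(900 + 690) = 1/1590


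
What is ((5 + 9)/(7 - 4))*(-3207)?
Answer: -14966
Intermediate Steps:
((5 + 9)/(7 - 4))*(-3207) = (14/3)*(-3207) = -14966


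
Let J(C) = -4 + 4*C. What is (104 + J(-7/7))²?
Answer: 9216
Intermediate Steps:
(104 + J(-7/7))² = (104 + (-4 + 4*(-7/7)))² = (104 + (-4 + 4*(-7*⅐)))² = (104 + (-4 + 4*(-1)))² = (104 + (-4 - 4))² = (104 - 8)² = 96² = 9216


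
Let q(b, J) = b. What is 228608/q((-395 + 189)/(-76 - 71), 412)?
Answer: 16802688/103 ≈ 1.6313e+5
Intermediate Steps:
228608/q((-395 + 189)/(-76 - 71), 412) = 228608/(((-395 + 189)/(-76 - 71))) = 228608/((-206/(-147))) = 228608/((-206*(-1/147))) = 228608/(206/147) = 228608*(147/206) = 16802688/103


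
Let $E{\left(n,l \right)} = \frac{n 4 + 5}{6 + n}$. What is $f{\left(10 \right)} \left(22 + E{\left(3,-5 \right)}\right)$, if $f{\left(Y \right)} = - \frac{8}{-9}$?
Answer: $\frac{1720}{81} \approx 21.235$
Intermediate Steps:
$E{\left(n,l \right)} = \frac{5 + 4 n}{6 + n}$ ($E{\left(n,l \right)} = \frac{4 n + 5}{6 + n} = \frac{5 + 4 n}{6 + n}$)
$f{\left(Y \right)} = \frac{8}{9}$ ($f{\left(Y \right)} = \left(-8\right) \left(- \frac{1}{9}\right) = \frac{8}{9}$)
$f{\left(10 \right)} \left(22 + E{\left(3,-5 \right)}\right) = \frac{8 \left(22 + \frac{5 + 4 \cdot 3}{6 + 3}\right)}{9} = \frac{8 \left(22 + \frac{5 + 12}{9}\right)}{9} = \frac{8 \left(22 + \frac{1}{9} \cdot 17\right)}{9} = \frac{8 \left(22 + \frac{17}{9}\right)}{9} = \frac{8}{9} \cdot \frac{215}{9} = \frac{1720}{81}$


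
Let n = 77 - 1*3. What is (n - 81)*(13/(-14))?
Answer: 13/2 ≈ 6.5000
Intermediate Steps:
n = 74 (n = 77 - 3 = 74)
(n - 81)*(13/(-14)) = (74 - 81)*(13/(-14)) = -91*(-1)/14 = -7*(-13/14) = 13/2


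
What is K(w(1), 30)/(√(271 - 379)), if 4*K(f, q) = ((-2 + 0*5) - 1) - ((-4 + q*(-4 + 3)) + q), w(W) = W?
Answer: -I*√3/72 ≈ -0.024056*I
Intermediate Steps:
K(f, q) = ¼ (K(f, q) = (((-2 + 0*5) - 1) - ((-4 + q*(-4 + 3)) + q))/4 = (((-2 + 0) - 1) - ((-4 + q*(-1)) + q))/4 = ((-2 - 1) - ((-4 - q) + q))/4 = (-3 - 1*(-4))/4 = (-3 + 4)/4 = (¼)*1 = ¼)
K(w(1), 30)/(√(271 - 379)) = 1/(4*(√(271 - 379))) = 1/(4*(√(-108))) = 1/(4*((6*I*√3))) = (-I*√3/18)/4 = -I*√3/72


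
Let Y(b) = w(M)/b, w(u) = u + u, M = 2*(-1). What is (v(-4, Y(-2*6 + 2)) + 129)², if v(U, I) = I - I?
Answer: 16641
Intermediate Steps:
M = -2
w(u) = 2*u
Y(b) = -4/b (Y(b) = (2*(-2))/b = -4/b)
v(U, I) = 0
(v(-4, Y(-2*6 + 2)) + 129)² = (0 + 129)² = 129² = 16641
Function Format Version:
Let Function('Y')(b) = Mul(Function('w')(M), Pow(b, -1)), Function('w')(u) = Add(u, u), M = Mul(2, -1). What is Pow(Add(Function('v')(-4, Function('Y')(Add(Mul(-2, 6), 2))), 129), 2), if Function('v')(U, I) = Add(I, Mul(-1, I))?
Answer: 16641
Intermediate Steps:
M = -2
Function('w')(u) = Mul(2, u)
Function('Y')(b) = Mul(-4, Pow(b, -1)) (Function('Y')(b) = Mul(Mul(2, -2), Pow(b, -1)) = Mul(-4, Pow(b, -1)))
Function('v')(U, I) = 0
Pow(Add(Function('v')(-4, Function('Y')(Add(Mul(-2, 6), 2))), 129), 2) = Pow(Add(0, 129), 2) = Pow(129, 2) = 16641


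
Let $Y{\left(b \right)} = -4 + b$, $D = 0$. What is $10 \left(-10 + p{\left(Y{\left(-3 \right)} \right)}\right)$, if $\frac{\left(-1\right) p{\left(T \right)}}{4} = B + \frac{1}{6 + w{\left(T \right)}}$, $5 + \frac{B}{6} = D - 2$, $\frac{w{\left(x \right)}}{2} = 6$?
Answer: $\frac{14200}{9} \approx 1577.8$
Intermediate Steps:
$w{\left(x \right)} = 12$ ($w{\left(x \right)} = 2 \cdot 6 = 12$)
$B = -42$ ($B = -30 + 6 \left(0 - 2\right) = -30 + 6 \left(-2\right) = -30 - 12 = -42$)
$p{\left(T \right)} = \frac{1510}{9}$ ($p{\left(T \right)} = - 4 \left(-42 + \frac{1}{6 + 12}\right) = - 4 \left(-42 + \frac{1}{18}\right) = \left(-4\right) \left(- \frac{755}{18}\right) = \frac{1510}{9}$)
$10 \left(-10 + p{\left(Y{\left(-3 \right)} \right)}\right) = 10 \left(-10 + \frac{1510}{9}\right) = 10 \cdot \frac{1420}{9} = \frac{14200}{9}$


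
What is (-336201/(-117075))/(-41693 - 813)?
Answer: -112067/1658796650 ≈ -6.7559e-5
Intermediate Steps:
(-336201/(-117075))/(-41693 - 813) = -336201*(-1/117075)/(-42506) = (112067/39025)*(-1/42506) = -112067/1658796650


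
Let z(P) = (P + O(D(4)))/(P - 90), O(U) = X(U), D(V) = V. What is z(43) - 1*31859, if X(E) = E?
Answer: -31860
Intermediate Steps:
O(U) = U
z(P) = (4 + P)/(-90 + P) (z(P) = (P + 4)/(P - 90) = (4 + P)/(-90 + P))
z(43) - 1*31859 = (4 + 43)/(-90 + 43) - 1*31859 = 47/(-47) - 31859 = -1/47*47 - 31859 = -1 - 31859 = -31860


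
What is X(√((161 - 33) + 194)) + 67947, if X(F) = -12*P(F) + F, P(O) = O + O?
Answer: 67947 - 23*√322 ≈ 67534.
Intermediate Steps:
P(O) = 2*O
X(F) = -23*F (X(F) = -24*F + F = -23*F)
X(√((161 - 33) + 194)) + 67947 = -23*√((161 - 33) + 194) + 67947 = -23*√(128 + 194) + 67947 = -23*√322 + 67947 = 67947 - 23*√322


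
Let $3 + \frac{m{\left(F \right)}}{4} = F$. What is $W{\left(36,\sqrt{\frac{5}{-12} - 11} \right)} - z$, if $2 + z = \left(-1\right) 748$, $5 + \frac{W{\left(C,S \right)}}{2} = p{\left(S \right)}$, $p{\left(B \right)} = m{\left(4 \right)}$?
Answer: $748$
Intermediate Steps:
$m{\left(F \right)} = -12 + 4 F$
$p{\left(B \right)} = 4$ ($p{\left(B \right)} = -12 + 4 \cdot 4 = -12 + 16 = 4$)
$W{\left(C,S \right)} = -2$ ($W{\left(C,S \right)} = -10 + 2 \cdot 4 = -10 + 8 = -2$)
$z = -750$ ($z = -2 - 748 = -750$)
$W{\left(36,\sqrt{\frac{5}{-12} - 11} \right)} - z = -2 - -750 = -2 + 750 = 748$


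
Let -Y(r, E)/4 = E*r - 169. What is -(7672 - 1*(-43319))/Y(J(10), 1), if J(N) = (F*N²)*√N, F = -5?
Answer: 2872493/3295252 - 2124625*√10/823813 ≈ -7.2839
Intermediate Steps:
J(N) = -5*N^(5/2) (J(N) = (-5*N²)*√N = -5*N^(5/2))
Y(r, E) = 676 - 4*E*r (Y(r, E) = -4*(E*r - 169) = -4*(-169 + E*r) = 676 - 4*E*r)
-(7672 - 1*(-43319))/Y(J(10), 1) = -(7672 - 1*(-43319))/(676 - 4*1*(-500*√10)) = -(7672 + 43319)/(676 - 4*1*(-500*√10)) = -50991/(676 - 4*1*(-500*√10)) = -50991/(676 + 2000*√10)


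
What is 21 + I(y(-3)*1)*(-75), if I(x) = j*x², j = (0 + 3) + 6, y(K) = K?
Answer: -6054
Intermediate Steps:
j = 9 (j = 3 + 6 = 9)
I(x) = 9*x²
21 + I(y(-3)*1)*(-75) = 21 + (9*(-3*1)²)*(-75) = 21 + (9*(-3)²)*(-75) = 21 + (9*9)*(-75) = 21 + 81*(-75) = 21 - 6075 = -6054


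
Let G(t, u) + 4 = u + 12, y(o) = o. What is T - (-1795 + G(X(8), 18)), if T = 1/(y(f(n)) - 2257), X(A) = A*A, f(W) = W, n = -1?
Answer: 3994401/2258 ≈ 1769.0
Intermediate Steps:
X(A) = A²
G(t, u) = 8 + u (G(t, u) = -4 + (u + 12) = -4 + (12 + u) = 8 + u)
T = -1/2258 (T = 1/(-1 - 2257) = 1/(-2258) = -1/2258 ≈ -0.00044287)
T - (-1795 + G(X(8), 18)) = -1/2258 - (-1795 + (8 + 18)) = -1/2258 - (-1795 + 26) = -1/2258 - 1*(-1769) = -1/2258 + 1769 = 3994401/2258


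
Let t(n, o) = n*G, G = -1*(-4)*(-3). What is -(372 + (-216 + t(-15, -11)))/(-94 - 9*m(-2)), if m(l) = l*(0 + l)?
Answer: 168/65 ≈ 2.5846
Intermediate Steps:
m(l) = l**2 (m(l) = l*l = l**2)
G = -12 (G = 4*(-3) = -12)
t(n, o) = -12*n (t(n, o) = n*(-12) = -12*n)
-(372 + (-216 + t(-15, -11)))/(-94 - 9*m(-2)) = -(372 + (-216 - 12*(-15)))/(-94 - 9*(-2)**2) = -(372 + (-216 + 180))/(-94 - 9*4) = -(372 - 36)/(-94 - 36) = -336/(-130) = -336*(-1)/130 = -1*(-168/65) = 168/65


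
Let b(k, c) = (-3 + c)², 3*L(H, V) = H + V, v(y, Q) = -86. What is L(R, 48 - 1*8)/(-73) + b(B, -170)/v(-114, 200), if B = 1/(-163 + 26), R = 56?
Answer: -2187569/6278 ≈ -348.45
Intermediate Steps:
B = -1/137 (B = 1/(-137) = -1/137 ≈ -0.0072993)
L(H, V) = H/3 + V/3 (L(H, V) = (H + V)/3 = H/3 + V/3)
L(R, 48 - 1*8)/(-73) + b(B, -170)/v(-114, 200) = ((⅓)*56 + (48 - 1*8)/3)/(-73) + (-3 - 170)²/(-86) = (56/3 + (48 - 8)/3)*(-1/73) + (-173)²*(-1/86) = (56/3 + (⅓)*40)*(-1/73) + 29929*(-1/86) = (56/3 + 40/3)*(-1/73) - 29929/86 = 32*(-1/73) - 29929/86 = -32/73 - 29929/86 = -2187569/6278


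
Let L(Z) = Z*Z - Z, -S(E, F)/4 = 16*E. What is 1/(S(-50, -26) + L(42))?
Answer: 1/4922 ≈ 0.00020317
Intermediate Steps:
S(E, F) = -64*E
L(Z) = Z**2 - Z
1/(S(-50, -26) + L(42)) = 1/(-64*(-50) + 42*(-1 + 42)) = 1/(3200 + 42*41) = 1/(3200 + 1722) = 1/4922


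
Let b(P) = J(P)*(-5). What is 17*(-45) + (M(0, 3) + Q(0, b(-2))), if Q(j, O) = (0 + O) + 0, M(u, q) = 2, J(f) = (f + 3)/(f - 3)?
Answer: -762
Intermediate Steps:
J(f) = (3 + f)/(-3 + f)
b(P) = -5*(3 + P)/(-3 + P) (b(P) = ((3 + P)/(-3 + P))*(-5) = -5*(3 + P)/(-3 + P))
Q(j, O) = O (Q(j, O) = O + 0 = O)
17*(-45) + (M(0, 3) + Q(0, b(-2))) = 17*(-45) + (2 + 5*(-3 - 1*(-2))/(-3 - 2)) = -765 + (2 + 5*(-3 + 2)/(-5)) = -765 + (2 + 5*(-1/5)*(-1)) = -765 + (2 + 1) = -765 + 3 = -762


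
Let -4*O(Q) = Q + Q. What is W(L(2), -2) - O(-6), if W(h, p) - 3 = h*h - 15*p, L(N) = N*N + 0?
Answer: 46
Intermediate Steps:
L(N) = N² (L(N) = N² + 0 = N²)
W(h, p) = 3 + h² - 15*p (W(h, p) = 3 + (h*h - 15*p) = 3 + (h² - 15*p) = 3 + h² - 15*p)
O(Q) = -Q/2 (O(Q) = -(Q + Q)/4 = -Q/2)
W(L(2), -2) - O(-6) = (3 + (2²)² - 15*(-2)) - (-1)*(-6)/2 = (3 + 4² + 30) - 1*3 = (3 + 16 + 30) - 3 = 49 - 3 = 46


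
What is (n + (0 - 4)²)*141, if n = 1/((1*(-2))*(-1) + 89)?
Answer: 205437/91 ≈ 2257.6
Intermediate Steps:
n = 1/91 (n = 1/(-2*(-1) + 89) = 1/(2 + 89) = 1/91 ≈ 0.010989)
(n + (0 - 4)²)*141 = (1/91 + (0 - 4)²)*141 = (1/91 + (-4)²)*141 = (1/91 + 16)*141 = (1457/91)*141 = 205437/91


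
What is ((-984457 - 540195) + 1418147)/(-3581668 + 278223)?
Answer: 119/3691 ≈ 0.032241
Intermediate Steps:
((-984457 - 540195) + 1418147)/(-3581668 + 278223) = (-1524652 + 1418147)/(-3303445) = -106505*(-1/3303445) = 119/3691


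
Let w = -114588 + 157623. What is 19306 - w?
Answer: -23729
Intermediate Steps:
w = 43035
19306 - w = 19306 - 1*43035 = 19306 - 43035 = -23729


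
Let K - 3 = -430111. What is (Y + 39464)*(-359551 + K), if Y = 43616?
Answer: -65604869720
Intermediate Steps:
K = -430108 (K = 3 - 430111 = -430108)
(Y + 39464)*(-359551 + K) = (43616 + 39464)*(-359551 - 430108) = 83080*(-789659) = -65604869720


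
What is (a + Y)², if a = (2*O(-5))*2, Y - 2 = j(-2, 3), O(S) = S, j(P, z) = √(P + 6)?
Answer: 256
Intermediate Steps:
j(P, z) = √(6 + P)
Y = 4 (Y = 2 + √(6 - 2) = 2 + √4 = 2 + 2 = 4)
a = -20 (a = (2*(-5))*2 = -10*2 = -20)
(a + Y)² = (-20 + 4)² = (-16)² = 256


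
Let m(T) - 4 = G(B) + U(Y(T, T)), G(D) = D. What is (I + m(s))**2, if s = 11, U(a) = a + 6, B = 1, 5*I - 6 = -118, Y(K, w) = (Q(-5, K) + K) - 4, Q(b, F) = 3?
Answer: 49/25 ≈ 1.9600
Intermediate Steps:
Y(K, w) = -1 + K (Y(K, w) = (3 + K) - 4 = -1 + K)
I = -112/5 (I = 6/5 + (1/5)*(-118) = 6/5 - 118/5 = -112/5 ≈ -22.400)
U(a) = 6 + a
m(T) = 10 + T (m(T) = 4 + (1 + (6 + (-1 + T))) = 4 + (1 + (5 + T)) = 4 + (6 + T) = 10 + T)
(I + m(s))**2 = (-112/5 + (10 + 11))**2 = (-112/5 + 21)**2 = (-7/5)**2 = 49/25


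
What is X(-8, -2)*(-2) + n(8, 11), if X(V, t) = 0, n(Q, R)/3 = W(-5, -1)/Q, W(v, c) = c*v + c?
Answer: 3/2 ≈ 1.5000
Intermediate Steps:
W(v, c) = c + c*v
n(Q, R) = 12/Q (n(Q, R) = 3*((-(1 - 5))/Q) = 3*((-1*(-4))/Q) = 3*(4/Q) = 12/Q)
X(-8, -2)*(-2) + n(8, 11) = 0*(-2) + 12/8 = 0 + 12*(⅛) = 0 + 3/2 = 3/2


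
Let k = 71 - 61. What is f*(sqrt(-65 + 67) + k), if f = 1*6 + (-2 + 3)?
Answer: 70 + 7*sqrt(2) ≈ 79.900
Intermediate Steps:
f = 7 (f = 6 + 1 = 7)
k = 10
f*(sqrt(-65 + 67) + k) = 7*(sqrt(-65 + 67) + 10) = 7*(sqrt(2) + 10) = 7*(10 + sqrt(2)) = 70 + 7*sqrt(2)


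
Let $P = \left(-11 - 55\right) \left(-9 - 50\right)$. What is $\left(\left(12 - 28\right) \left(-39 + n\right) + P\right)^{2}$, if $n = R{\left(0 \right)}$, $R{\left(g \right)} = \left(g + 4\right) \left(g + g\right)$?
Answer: $20412324$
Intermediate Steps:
$R{\left(g \right)} = 2 g \left(4 + g\right)$ ($R{\left(g \right)} = \left(4 + g\right) 2 g = 2 g \left(4 + g\right)$)
$n = 0$ ($n = 2 \cdot 0 \left(4 + 0\right) = 2 \cdot 0 \cdot 4 = 0$)
$P = 3894$ ($P = \left(-66\right) \left(-59\right) = 3894$)
$\left(\left(12 - 28\right) \left(-39 + n\right) + P\right)^{2} = \left(\left(12 - 28\right) \left(-39 + 0\right) + 3894\right)^{2} = \left(\left(-16\right) \left(-39\right) + 3894\right)^{2} = \left(624 + 3894\right)^{2} = 4518^{2} = 20412324$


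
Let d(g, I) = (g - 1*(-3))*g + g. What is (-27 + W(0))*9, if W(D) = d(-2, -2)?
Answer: -279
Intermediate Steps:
d(g, I) = g + g*(3 + g) (d(g, I) = (g + 3)*g + g = (3 + g)*g + g = g*(3 + g) + g = g + g*(3 + g))
W(D) = -4 (W(D) = -2*(4 - 2) = -2*2 = -4)
(-27 + W(0))*9 = (-27 - 4)*9 = -31*9 = -279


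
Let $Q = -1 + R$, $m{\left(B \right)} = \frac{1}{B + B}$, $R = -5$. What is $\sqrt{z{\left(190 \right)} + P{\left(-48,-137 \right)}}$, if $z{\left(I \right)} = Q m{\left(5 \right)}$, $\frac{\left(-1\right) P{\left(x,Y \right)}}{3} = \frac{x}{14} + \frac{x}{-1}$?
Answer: $\frac{i \sqrt{164535}}{35} \approx 11.589 i$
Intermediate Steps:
$m{\left(B \right)} = \frac{1}{2 B}$
$Q = -6$ ($Q = -1 - 5 = -6$)
$P{\left(x,Y \right)} = \frac{39 x}{14}$ ($P{\left(x,Y \right)} = - 3 \left(\frac{x}{14} + \frac{x}{-1}\right) = - 3 \left(x \frac{1}{14} + x \left(-1\right)\right) = - 3 \left(\frac{x}{14} - x\right) = - 3 \left(- \frac{13 x}{14}\right) = \frac{39 x}{14}$)
$z{\left(I \right)} = - \frac{3}{5}$ ($z{\left(I \right)} = - 6 \frac{1}{2 \cdot 5} = - 6 \cdot \frac{1}{2} \cdot \frac{1}{5} = \left(-6\right) \frac{1}{10} = - \frac{3}{5}$)
$\sqrt{z{\left(190 \right)} + P{\left(-48,-137 \right)}} = \sqrt{- \frac{3}{5} + \frac{39}{14} \left(-48\right)} = \sqrt{- \frac{3}{5} - \frac{936}{7}} = \sqrt{- \frac{4701}{35}} = \frac{i \sqrt{164535}}{35}$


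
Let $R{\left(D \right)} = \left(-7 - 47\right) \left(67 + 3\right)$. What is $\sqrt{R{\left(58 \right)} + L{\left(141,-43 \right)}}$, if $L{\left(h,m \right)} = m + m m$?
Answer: $i \sqrt{1974} \approx 44.43 i$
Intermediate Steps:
$R{\left(D \right)} = -3780$ ($R{\left(D \right)} = \left(-54\right) 70 = -3780$)
$L{\left(h,m \right)} = m + m^{2}$
$\sqrt{R{\left(58 \right)} + L{\left(141,-43 \right)}} = \sqrt{-3780 - 43 \left(1 - 43\right)} = \sqrt{-3780 - -1806} = \sqrt{-3780 + 1806} = \sqrt{-1974} = i \sqrt{1974}$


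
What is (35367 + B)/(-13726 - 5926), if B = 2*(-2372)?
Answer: -30623/19652 ≈ -1.5583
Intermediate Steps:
B = -4744
(35367 + B)/(-13726 - 5926) = (35367 - 4744)/(-13726 - 5926) = 30623/(-19652) = 30623*(-1/19652) = -30623/19652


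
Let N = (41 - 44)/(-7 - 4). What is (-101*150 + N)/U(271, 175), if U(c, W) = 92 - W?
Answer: 166647/913 ≈ 182.53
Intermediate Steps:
N = 3/11 (N = -3/(-11) = -3*(-1/11) = 3/11 ≈ 0.27273)
(-101*150 + N)/U(271, 175) = (-101*150 + 3/11)/(92 - 1*175) = (-15150 + 3/11)/(92 - 175) = -166647/11/(-83) = -166647/11*(-1/83) = 166647/913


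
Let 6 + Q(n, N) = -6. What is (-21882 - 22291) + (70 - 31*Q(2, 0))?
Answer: -43731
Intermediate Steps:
Q(n, N) = -12 (Q(n, N) = -6 - 6 = -12)
(-21882 - 22291) + (70 - 31*Q(2, 0)) = (-21882 - 22291) + (70 - 31*(-12)) = -44173 + (70 + 372) = -44173 + 442 = -43731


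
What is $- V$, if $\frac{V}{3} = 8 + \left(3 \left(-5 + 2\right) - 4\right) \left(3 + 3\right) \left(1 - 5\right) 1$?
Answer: $-960$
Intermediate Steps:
$V = 960$ ($V = 3 \left(8 + \left(3 \left(-5 + 2\right) - 4\right) \left(3 + 3\right) \left(1 - 5\right) 1\right) = 3 \left(8 + \left(3 \left(-3\right) - 4\right) 6 \left(-4\right) 1\right) = 3 \left(8 + \left(-9 - 4\right) \left(-24\right) 1\right) = 3 \left(8 + \left(-13\right) \left(-24\right) 1\right) = 3 \left(8 + 312 \cdot 1\right) = 3 \left(8 + 312\right) = 3 \cdot 320 = 960$)
$- V = \left(-1\right) 960 = -960$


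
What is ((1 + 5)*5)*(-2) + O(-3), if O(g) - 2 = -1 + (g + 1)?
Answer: -61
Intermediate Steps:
O(g) = 2 + g (O(g) = 2 + (-1 + (g + 1)) = 2 + (-1 + (1 + g)) = 2 + g)
((1 + 5)*5)*(-2) + O(-3) = ((1 + 5)*5)*(-2) + (2 - 3) = (6*5)*(-2) - 1 = 30*(-2) - 1 = -60 - 1 = -61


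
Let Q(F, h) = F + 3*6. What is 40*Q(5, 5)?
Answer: 920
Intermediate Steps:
Q(F, h) = 18 + F (Q(F, h) = F + 18 = 18 + F)
40*Q(5, 5) = 40*(18 + 5) = 40*23 = 920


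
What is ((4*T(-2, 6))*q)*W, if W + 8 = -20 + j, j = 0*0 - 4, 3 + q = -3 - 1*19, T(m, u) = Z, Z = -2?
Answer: -6400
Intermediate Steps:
T(m, u) = -2
q = -25 (q = -3 + (-3 - 1*19) = -3 + (-3 - 19) = -3 - 22 = -25)
j = -4 (j = 0 - 4 = -4)
W = -32 (W = -8 + (-20 - 4) = -8 - 24 = -32)
((4*T(-2, 6))*q)*W = ((4*(-2))*(-25))*(-32) = -8*(-25)*(-32) = 200*(-32) = -6400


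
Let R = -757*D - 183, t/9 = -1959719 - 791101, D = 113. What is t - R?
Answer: -24671656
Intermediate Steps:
t = -24757380 (t = 9*(-1959719 - 791101) = 9*(-2750820) = -24757380)
R = -85724 (R = -757*113 - 183 = -85541 - 183 = -85724)
t - R = -24757380 - 1*(-85724) = -24757380 + 85724 = -24671656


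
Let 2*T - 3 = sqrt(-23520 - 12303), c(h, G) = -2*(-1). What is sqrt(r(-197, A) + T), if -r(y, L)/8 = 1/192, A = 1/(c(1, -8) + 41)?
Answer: sqrt(210 + 72*I*sqrt(35823))/12 ≈ 6.932 + 6.826*I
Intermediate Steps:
c(h, G) = 2
A = 1/43 (A = 1/(2 + 41) = 1/43 ≈ 0.023256)
r(y, L) = -1/24 (r(y, L) = -8/192 = -8*1/192 = -1/24)
T = 3/2 + I*sqrt(35823)/2 (T = 3/2 + sqrt(-23520 - 12303)/2 = 3/2 + sqrt(-35823)/2 = 3/2 + (I*sqrt(35823))/2 = 3/2 + I*sqrt(35823)/2 ≈ 1.5 + 94.635*I)
sqrt(r(-197, A) + T) = sqrt(-1/24 + (3/2 + I*sqrt(35823)/2)) = sqrt(35/24 + I*sqrt(35823)/2)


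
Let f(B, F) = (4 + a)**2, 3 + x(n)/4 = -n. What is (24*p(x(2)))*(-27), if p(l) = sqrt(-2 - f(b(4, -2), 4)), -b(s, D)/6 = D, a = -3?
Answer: -648*I*sqrt(3) ≈ -1122.4*I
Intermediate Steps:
b(s, D) = -6*D
x(n) = -12 - 4*n (x(n) = -12 + 4*(-n) = -12 - 4*n)
f(B, F) = 1 (f(B, F) = (4 - 3)**2 = 1**2 = 1)
p(l) = I*sqrt(3) (p(l) = sqrt(-2 - 1*1) = sqrt(-2 - 1) = sqrt(-3) = I*sqrt(3))
(24*p(x(2)))*(-27) = (24*(I*sqrt(3)))*(-27) = (24*I*sqrt(3))*(-27) = -648*I*sqrt(3)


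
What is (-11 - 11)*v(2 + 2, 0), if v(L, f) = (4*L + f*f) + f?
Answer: -352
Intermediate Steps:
v(L, f) = f + f² + 4*L (v(L, f) = (4*L + f²) + f = (f² + 4*L) + f = f + f² + 4*L)
(-11 - 11)*v(2 + 2, 0) = (-11 - 11)*(0 + 0² + 4*(2 + 2)) = -22*(0 + 0 + 4*4) = -22*(0 + 0 + 16) = -22*16 = -352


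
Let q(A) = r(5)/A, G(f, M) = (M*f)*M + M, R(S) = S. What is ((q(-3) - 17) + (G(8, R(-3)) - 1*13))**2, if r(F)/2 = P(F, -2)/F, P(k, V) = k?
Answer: 13225/9 ≈ 1469.4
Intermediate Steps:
G(f, M) = M + f*M**2 (G(f, M) = f*M**2 + M = M + f*M**2)
r(F) = 2 (r(F) = 2*(F/F) = 2*1 = 2)
q(A) = 2/A
((q(-3) - 17) + (G(8, R(-3)) - 1*13))**2 = ((2/(-3) - 17) + (-3*(1 - 3*8) - 1*13))**2 = ((2*(-1/3) - 17) + (-3*(1 - 24) - 13))**2 = ((-2/3 - 17) + (-3*(-23) - 13))**2 = (-53/3 + (69 - 13))**2 = (-53/3 + 56)**2 = (115/3)**2 = 13225/9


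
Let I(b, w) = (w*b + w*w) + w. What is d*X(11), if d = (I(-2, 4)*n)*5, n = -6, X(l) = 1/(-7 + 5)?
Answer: 180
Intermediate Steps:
I(b, w) = w + w² + b*w (I(b, w) = (b*w + w²) + w = (w² + b*w) + w = w + w² + b*w)
X(l) = -½ (X(l) = 1/(-2) = -½)
d = -360 (d = ((4*(1 - 2 + 4))*(-6))*5 = ((4*3)*(-6))*5 = (12*(-6))*5 = -72*5 = -360)
d*X(11) = -360*(-½) = 180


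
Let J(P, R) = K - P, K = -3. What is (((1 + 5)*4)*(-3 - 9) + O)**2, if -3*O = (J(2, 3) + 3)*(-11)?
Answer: 784996/9 ≈ 87222.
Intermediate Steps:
J(P, R) = -3 - P
O = -22/3 (O = -((-3 - 1*2) + 3)*(-11)/3 = -((-3 - 2) + 3)*(-11)/3 = -(-5 + 3)*(-11)/3 = -(-2)*(-11)/3 = -1/3*22 = -22/3 ≈ -7.3333)
(((1 + 5)*4)*(-3 - 9) + O)**2 = (((1 + 5)*4)*(-3 - 9) - 22/3)**2 = ((6*4)*(-12) - 22/3)**2 = (24*(-12) - 22/3)**2 = (-288 - 22/3)**2 = (-886/3)**2 = 784996/9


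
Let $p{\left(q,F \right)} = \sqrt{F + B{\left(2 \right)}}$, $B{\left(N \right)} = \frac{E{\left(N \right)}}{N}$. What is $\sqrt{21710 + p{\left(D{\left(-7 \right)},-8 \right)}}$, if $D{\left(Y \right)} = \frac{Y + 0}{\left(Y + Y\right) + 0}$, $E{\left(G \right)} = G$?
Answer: $\sqrt{21710 + i \sqrt{7}} \approx 147.34 + 0.009 i$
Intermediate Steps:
$D{\left(Y \right)} = \frac{1}{2}$ ($D{\left(Y \right)} = \frac{Y}{2 Y + 0} = \frac{Y}{2 Y} = Y \frac{1}{2 Y} = \frac{1}{2}$)
$B{\left(N \right)} = 1$ ($B{\left(N \right)} = \frac{N}{N} = 1$)
$p{\left(q,F \right)} = \sqrt{1 + F}$ ($p{\left(q,F \right)} = \sqrt{F + 1} = \sqrt{1 + F}$)
$\sqrt{21710 + p{\left(D{\left(-7 \right)},-8 \right)}} = \sqrt{21710 + \sqrt{1 - 8}} = \sqrt{21710 + \sqrt{-7}} = \sqrt{21710 + i \sqrt{7}}$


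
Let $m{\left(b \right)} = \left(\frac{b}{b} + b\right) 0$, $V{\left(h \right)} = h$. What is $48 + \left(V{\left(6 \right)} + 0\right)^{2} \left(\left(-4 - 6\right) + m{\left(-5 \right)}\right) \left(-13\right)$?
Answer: $4728$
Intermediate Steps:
$m{\left(b \right)} = 0$ ($m{\left(b \right)} = \left(1 + b\right) 0 = 0$)
$48 + \left(V{\left(6 \right)} + 0\right)^{2} \left(\left(-4 - 6\right) + m{\left(-5 \right)}\right) \left(-13\right) = 48 + \left(6 + 0\right)^{2} \left(\left(-4 - 6\right) + 0\right) \left(-13\right) = 48 + 6^{2} \left(\left(-4 - 6\right) + 0\right) \left(-13\right) = 48 + 36 \left(-10 + 0\right) \left(-13\right) = 48 + 36 \left(-10\right) \left(-13\right) = 48 - -4680 = 48 + 4680 = 4728$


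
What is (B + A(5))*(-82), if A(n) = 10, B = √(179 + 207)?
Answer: -820 - 82*√386 ≈ -2431.0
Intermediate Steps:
B = √386 ≈ 19.647
(B + A(5))*(-82) = (√386 + 10)*(-82) = (10 + √386)*(-82) = -820 - 82*√386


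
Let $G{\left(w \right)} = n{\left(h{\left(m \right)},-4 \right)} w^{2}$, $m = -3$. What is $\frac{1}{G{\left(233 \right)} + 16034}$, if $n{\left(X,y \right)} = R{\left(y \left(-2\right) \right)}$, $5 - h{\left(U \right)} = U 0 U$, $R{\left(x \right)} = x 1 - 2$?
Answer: $\frac{1}{341768} \approx 2.926 \cdot 10^{-6}$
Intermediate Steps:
$R{\left(x \right)} = -2 + x$ ($R{\left(x \right)} = x - 2 = -2 + x$)
$h{\left(U \right)} = 5$ ($h{\left(U \right)} = 5 - U 0 U = 5 - 0 U = 5 - 0 = 5 + 0 = 5$)
$n{\left(X,y \right)} = -2 - 2 y$ ($n{\left(X,y \right)} = -2 + y \left(-2\right) = -2 - 2 y$)
$G{\left(w \right)} = 6 w^{2}$ ($G{\left(w \right)} = \left(-2 - -8\right) w^{2} = \left(-2 + 8\right) w^{2} = 6 w^{2}$)
$\frac{1}{G{\left(233 \right)} + 16034} = \frac{1}{6 \cdot 233^{2} + 16034} = \frac{1}{6 \cdot 54289 + 16034} = \frac{1}{325734 + 16034} = \frac{1}{341768}$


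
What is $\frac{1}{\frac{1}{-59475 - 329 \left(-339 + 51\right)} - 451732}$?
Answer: $- \frac{35277}{15935749763} \approx -2.2137 \cdot 10^{-6}$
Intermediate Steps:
$\frac{1}{\frac{1}{-59475 - 329 \left(-339 + 51\right)} - 451732} = \frac{1}{\frac{1}{-59475 - -94752} - 451732} = \frac{1}{\frac{1}{-59475 + 94752} - 451732} = \frac{1}{\frac{1}{35277} - 451732} = \frac{1}{- \frac{15935749763}{35277}} = - \frac{35277}{15935749763}$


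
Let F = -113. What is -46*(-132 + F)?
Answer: 11270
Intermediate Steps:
-46*(-132 + F) = -46*(-132 - 113) = -46*(-245) = 11270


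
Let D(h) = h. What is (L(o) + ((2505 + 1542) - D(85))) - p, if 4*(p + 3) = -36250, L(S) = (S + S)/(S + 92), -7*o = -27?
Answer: 17483013/1342 ≈ 13028.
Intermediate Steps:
o = 27/7 (o = -⅐*(-27) = 27/7 ≈ 3.8571)
L(S) = 2*S/(92 + S) (L(S) = (2*S)/(92 + S) = 2*S/(92 + S))
p = -18131/2 (p = -3 + (¼)*(-36250) = -3 - 18125/2 = -18131/2 ≈ -9065.5)
(L(o) + ((2505 + 1542) - D(85))) - p = (2*(27/7)/(92 + 27/7) + ((2505 + 1542) - 1*85)) - 1*(-18131/2) = (2*(27/7)/(671/7) + (4047 - 85)) + 18131/2 = (2*(27/7)*(7/671) + 3962) + 18131/2 = (54/671 + 3962) + 18131/2 = 2658556/671 + 18131/2 = 17483013/1342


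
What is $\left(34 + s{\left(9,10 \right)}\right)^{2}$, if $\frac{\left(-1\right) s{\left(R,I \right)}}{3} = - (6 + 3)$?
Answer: $3721$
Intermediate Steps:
$s{\left(R,I \right)} = 27$ ($s{\left(R,I \right)} = - 3 \left(- (6 + 3)\right) = - 3 \left(\left(-1\right) 9\right) = \left(-3\right) \left(-9\right) = 27$)
$\left(34 + s{\left(9,10 \right)}\right)^{2} = \left(34 + 27\right)^{2} = 61^{2} = 3721$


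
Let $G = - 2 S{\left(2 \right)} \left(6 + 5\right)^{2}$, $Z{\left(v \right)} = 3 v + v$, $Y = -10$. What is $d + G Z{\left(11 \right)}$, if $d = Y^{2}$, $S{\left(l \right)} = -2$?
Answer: $21396$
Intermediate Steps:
$d = 100$ ($d = \left(-10\right)^{2} = 100$)
$Z{\left(v \right)} = 4 v$
$G = 484$ ($G = \left(-2\right) \left(-2\right) \left(6 + 5\right)^{2} = 4 \cdot 11^{2} = 4 \cdot 121 = 484$)
$d + G Z{\left(11 \right)} = 100 + 484 \cdot 4 \cdot 11 = 100 + 484 \cdot 44 = 100 + 21296 = 21396$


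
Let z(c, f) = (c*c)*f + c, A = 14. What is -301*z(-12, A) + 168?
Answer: -603036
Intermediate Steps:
z(c, f) = c + f*c² (z(c, f) = c²*f + c = f*c² + c = c + f*c²)
-301*z(-12, A) + 168 = -(-3612)*(1 - 12*14) + 168 = -(-3612)*(1 - 168) + 168 = -(-3612)*(-167) + 168 = -301*2004 + 168 = -603204 + 168 = -603036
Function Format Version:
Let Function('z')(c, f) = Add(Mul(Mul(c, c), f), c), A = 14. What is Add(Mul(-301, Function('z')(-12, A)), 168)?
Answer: -603036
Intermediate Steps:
Function('z')(c, f) = Add(c, Mul(f, Pow(c, 2))) (Function('z')(c, f) = Add(Mul(Pow(c, 2), f), c) = Add(Mul(f, Pow(c, 2)), c) = Add(c, Mul(f, Pow(c, 2))))
Add(Mul(-301, Function('z')(-12, A)), 168) = Add(Mul(-301, Mul(-12, Add(1, Mul(-12, 14)))), 168) = Add(Mul(-301, Mul(-12, Add(1, -168))), 168) = Add(Mul(-301, Mul(-12, -167)), 168) = Add(Mul(-301, 2004), 168) = Add(-603204, 168) = -603036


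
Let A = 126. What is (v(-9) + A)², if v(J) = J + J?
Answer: 11664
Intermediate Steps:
v(J) = 2*J
(v(-9) + A)² = (2*(-9) + 126)² = (-18 + 126)² = 108² = 11664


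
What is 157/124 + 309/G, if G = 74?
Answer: 24967/4588 ≈ 5.4418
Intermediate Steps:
157/124 + 309/G = 157/124 + 309/74 = 24967/4588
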